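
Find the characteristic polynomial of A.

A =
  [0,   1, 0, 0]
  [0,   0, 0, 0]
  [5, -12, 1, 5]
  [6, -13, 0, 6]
x^4 - 7*x^3 + 6*x^2

Expanding det(x·I − A) (e.g. by cofactor expansion or by noting that A is similar to its Jordan form J, which has the same characteristic polynomial as A) gives
  χ_A(x) = x^4 - 7*x^3 + 6*x^2
which factors as x^2*(x - 6)*(x - 1). The eigenvalues (with algebraic multiplicities) are λ = 0 with multiplicity 2, λ = 1 with multiplicity 1, λ = 6 with multiplicity 1.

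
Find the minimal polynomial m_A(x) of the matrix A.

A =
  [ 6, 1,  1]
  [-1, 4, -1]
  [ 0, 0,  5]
x^2 - 10*x + 25

The characteristic polynomial is χ_A(x) = (x - 5)^3, so the eigenvalues are known. The minimal polynomial is
  m_A(x) = Π_λ (x − λ)^{k_λ}
where k_λ is the size of the *largest* Jordan block for λ (equivalently, the smallest k with (A − λI)^k v = 0 for every generalised eigenvector v of λ).

  λ = 5: largest Jordan block has size 2, contributing (x − 5)^2

So m_A(x) = (x - 5)^2 = x^2 - 10*x + 25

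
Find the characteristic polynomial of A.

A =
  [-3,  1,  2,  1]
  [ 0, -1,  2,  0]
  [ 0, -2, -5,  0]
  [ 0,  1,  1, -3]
x^4 + 12*x^3 + 54*x^2 + 108*x + 81

Expanding det(x·I − A) (e.g. by cofactor expansion or by noting that A is similar to its Jordan form J, which has the same characteristic polynomial as A) gives
  χ_A(x) = x^4 + 12*x^3 + 54*x^2 + 108*x + 81
which factors as (x + 3)^4. The eigenvalues (with algebraic multiplicities) are λ = -3 with multiplicity 4.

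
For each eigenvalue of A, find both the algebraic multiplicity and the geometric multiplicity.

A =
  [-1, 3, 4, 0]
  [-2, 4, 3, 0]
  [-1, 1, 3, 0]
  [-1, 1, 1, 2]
λ = 2: alg = 4, geom = 2

Step 1 — factor the characteristic polynomial to read off the algebraic multiplicities:
  χ_A(x) = (x - 2)^4

Step 2 — compute geometric multiplicities via the rank-nullity identity g(λ) = n − rank(A − λI):
  rank(A − (2)·I) = 2, so dim ker(A − (2)·I) = n − 2 = 2

Summary:
  λ = 2: algebraic multiplicity = 4, geometric multiplicity = 2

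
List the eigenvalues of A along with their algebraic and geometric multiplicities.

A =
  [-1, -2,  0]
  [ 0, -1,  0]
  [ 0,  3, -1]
λ = -1: alg = 3, geom = 2

Step 1 — factor the characteristic polynomial to read off the algebraic multiplicities:
  χ_A(x) = (x + 1)^3

Step 2 — compute geometric multiplicities via the rank-nullity identity g(λ) = n − rank(A − λI):
  rank(A − (-1)·I) = 1, so dim ker(A − (-1)·I) = n − 1 = 2

Summary:
  λ = -1: algebraic multiplicity = 3, geometric multiplicity = 2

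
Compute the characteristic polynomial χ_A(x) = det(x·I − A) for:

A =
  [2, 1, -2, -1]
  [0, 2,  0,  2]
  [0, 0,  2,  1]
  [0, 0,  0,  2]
x^4 - 8*x^3 + 24*x^2 - 32*x + 16

Expanding det(x·I − A) (e.g. by cofactor expansion or by noting that A is similar to its Jordan form J, which has the same characteristic polynomial as A) gives
  χ_A(x) = x^4 - 8*x^3 + 24*x^2 - 32*x + 16
which factors as (x - 2)^4. The eigenvalues (with algebraic multiplicities) are λ = 2 with multiplicity 4.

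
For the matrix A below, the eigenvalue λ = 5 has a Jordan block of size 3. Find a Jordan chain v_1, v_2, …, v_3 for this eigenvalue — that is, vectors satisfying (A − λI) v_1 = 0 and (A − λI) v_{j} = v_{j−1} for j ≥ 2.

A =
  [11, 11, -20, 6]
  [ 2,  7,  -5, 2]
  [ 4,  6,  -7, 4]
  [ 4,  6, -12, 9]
A Jordan chain for λ = 5 of length 3:
v_1 = (2, 4, 4, 4)ᵀ
v_2 = (6, 2, 4, 4)ᵀ
v_3 = (1, 0, 0, 0)ᵀ

Let N = A − (5)·I. We want v_3 with N^3 v_3 = 0 but N^2 v_3 ≠ 0; then v_{j-1} := N · v_j for j = 3, …, 2.

Pick v_3 = (1, 0, 0, 0)ᵀ.
Then v_2 = N · v_3 = (6, 2, 4, 4)ᵀ.
Then v_1 = N · v_2 = (2, 4, 4, 4)ᵀ.

Sanity check: (A − (5)·I) v_1 = (0, 0, 0, 0)ᵀ = 0. ✓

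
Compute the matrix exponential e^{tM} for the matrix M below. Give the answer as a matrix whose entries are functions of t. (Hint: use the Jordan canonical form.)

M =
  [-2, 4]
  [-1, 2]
e^{tM} =
  [1 - 2*t, 4*t]
  [-t, 2*t + 1]

Strategy: write M = P · J · P⁻¹ where J is a Jordan canonical form, so e^{tM} = P · e^{tJ} · P⁻¹, and e^{tJ} can be computed block-by-block.

M has Jordan form
J =
  [0, 1]
  [0, 0]
(up to reordering of blocks).

Per-block formulas:
  For a 2×2 Jordan block J_2(0): exp(t · J_2(0)) = e^(0t)·(I + t·N), where N is the 2×2 nilpotent shift.

After assembling e^{tJ} and conjugating by P, we get:

e^{tM} =
  [1 - 2*t, 4*t]
  [-t, 2*t + 1]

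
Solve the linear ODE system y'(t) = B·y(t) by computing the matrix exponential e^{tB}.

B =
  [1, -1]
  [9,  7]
e^{tB} =
  [-3*t*exp(4*t) + exp(4*t), -t*exp(4*t)]
  [9*t*exp(4*t), 3*t*exp(4*t) + exp(4*t)]

Strategy: write B = P · J · P⁻¹ where J is a Jordan canonical form, so e^{tB} = P · e^{tJ} · P⁻¹, and e^{tJ} can be computed block-by-block.

B has Jordan form
J =
  [4, 1]
  [0, 4]
(up to reordering of blocks).

Per-block formulas:
  For a 2×2 Jordan block J_2(4): exp(t · J_2(4)) = e^(4t)·(I + t·N), where N is the 2×2 nilpotent shift.

After assembling e^{tJ} and conjugating by P, we get:

e^{tB} =
  [-3*t*exp(4*t) + exp(4*t), -t*exp(4*t)]
  [9*t*exp(4*t), 3*t*exp(4*t) + exp(4*t)]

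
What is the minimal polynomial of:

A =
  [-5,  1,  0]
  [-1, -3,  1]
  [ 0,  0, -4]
x^3 + 12*x^2 + 48*x + 64

The characteristic polynomial is χ_A(x) = (x + 4)^3, so the eigenvalues are known. The minimal polynomial is
  m_A(x) = Π_λ (x − λ)^{k_λ}
where k_λ is the size of the *largest* Jordan block for λ (equivalently, the smallest k with (A − λI)^k v = 0 for every generalised eigenvector v of λ).

  λ = -4: largest Jordan block has size 3, contributing (x + 4)^3

So m_A(x) = (x + 4)^3 = x^3 + 12*x^2 + 48*x + 64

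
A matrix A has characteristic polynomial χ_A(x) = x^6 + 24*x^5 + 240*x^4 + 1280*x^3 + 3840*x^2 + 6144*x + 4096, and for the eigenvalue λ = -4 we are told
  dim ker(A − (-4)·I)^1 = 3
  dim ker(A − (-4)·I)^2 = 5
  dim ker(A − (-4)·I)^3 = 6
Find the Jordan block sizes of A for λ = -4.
Block sizes for λ = -4: [3, 2, 1]

From the dimensions of kernels of powers, the number of Jordan blocks of size at least j is d_j − d_{j−1} where d_j = dim ker(N^j) (with d_0 = 0). Computing the differences gives [3, 2, 1].
The number of blocks of size exactly k is (#blocks of size ≥ k) − (#blocks of size ≥ k + 1), so the partition is: 1 block(s) of size 1, 1 block(s) of size 2, 1 block(s) of size 3.
In nonincreasing order the block sizes are [3, 2, 1].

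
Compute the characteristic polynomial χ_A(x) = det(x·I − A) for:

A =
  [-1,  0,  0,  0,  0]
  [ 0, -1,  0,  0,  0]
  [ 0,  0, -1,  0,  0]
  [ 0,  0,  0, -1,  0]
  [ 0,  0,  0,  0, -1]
x^5 + 5*x^4 + 10*x^3 + 10*x^2 + 5*x + 1

Expanding det(x·I − A) (e.g. by cofactor expansion or by noting that A is similar to its Jordan form J, which has the same characteristic polynomial as A) gives
  χ_A(x) = x^5 + 5*x^4 + 10*x^3 + 10*x^2 + 5*x + 1
which factors as (x + 1)^5. The eigenvalues (with algebraic multiplicities) are λ = -1 with multiplicity 5.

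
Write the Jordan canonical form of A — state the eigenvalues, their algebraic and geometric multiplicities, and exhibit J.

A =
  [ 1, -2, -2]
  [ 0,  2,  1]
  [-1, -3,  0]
J_3(1)

The characteristic polynomial is
  det(x·I − A) = x^3 - 3*x^2 + 3*x - 1 = (x - 1)^3

Eigenvalues and multiplicities (the geometric multiplicity of λ is n − rank(A − λI), which equals the number of Jordan blocks for λ):
  λ = 1: algebraic multiplicity = 3, geometric multiplicity = 1

Determining the block sizes for each eigenvalue:
  λ = 1: one block (gm = 1), so the single block has size am = 3 → block sizes [3]

Assembling the blocks gives a Jordan form
J =
  [1, 1, 0]
  [0, 1, 1]
  [0, 0, 1]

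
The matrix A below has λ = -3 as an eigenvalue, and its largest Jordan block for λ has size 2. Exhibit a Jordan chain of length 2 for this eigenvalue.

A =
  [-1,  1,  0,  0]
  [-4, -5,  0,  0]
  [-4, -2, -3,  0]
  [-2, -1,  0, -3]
A Jordan chain for λ = -3 of length 2:
v_1 = (2, -4, -4, -2)ᵀ
v_2 = (1, 0, 0, 0)ᵀ

Let N = A − (-3)·I. We want v_2 with N^2 v_2 = 0 but N^1 v_2 ≠ 0; then v_{j-1} := N · v_j for j = 2, …, 2.

Pick v_2 = (1, 0, 0, 0)ᵀ.
Then v_1 = N · v_2 = (2, -4, -4, -2)ᵀ.

Sanity check: (A − (-3)·I) v_1 = (0, 0, 0, 0)ᵀ = 0. ✓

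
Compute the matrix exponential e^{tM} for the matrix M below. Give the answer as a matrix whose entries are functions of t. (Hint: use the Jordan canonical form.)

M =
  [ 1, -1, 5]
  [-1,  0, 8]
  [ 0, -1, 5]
e^{tM} =
  [t^2*exp(2*t) - t*exp(2*t) + exp(2*t), -t^2*exp(2*t) - t*exp(2*t), t^2*exp(2*t) + 5*t*exp(2*t)]
  [3*t^2*exp(2*t)/2 - t*exp(2*t), -3*t^2*exp(2*t)/2 - 2*t*exp(2*t) + exp(2*t), 3*t^2*exp(2*t)/2 + 8*t*exp(2*t)]
  [t^2*exp(2*t)/2, -t^2*exp(2*t)/2 - t*exp(2*t), t^2*exp(2*t)/2 + 3*t*exp(2*t) + exp(2*t)]

Strategy: write M = P · J · P⁻¹ where J is a Jordan canonical form, so e^{tM} = P · e^{tJ} · P⁻¹, and e^{tJ} can be computed block-by-block.

M has Jordan form
J =
  [2, 1, 0]
  [0, 2, 1]
  [0, 0, 2]
(up to reordering of blocks).

Per-block formulas:
  For a 3×3 Jordan block J_3(2): exp(t · J_3(2)) = e^(2t)·(I + t·N + (t^2/2)·N^2), where N is the 3×3 nilpotent shift.

After assembling e^{tJ} and conjugating by P, we get:

e^{tM} =
  [t^2*exp(2*t) - t*exp(2*t) + exp(2*t), -t^2*exp(2*t) - t*exp(2*t), t^2*exp(2*t) + 5*t*exp(2*t)]
  [3*t^2*exp(2*t)/2 - t*exp(2*t), -3*t^2*exp(2*t)/2 - 2*t*exp(2*t) + exp(2*t), 3*t^2*exp(2*t)/2 + 8*t*exp(2*t)]
  [t^2*exp(2*t)/2, -t^2*exp(2*t)/2 - t*exp(2*t), t^2*exp(2*t)/2 + 3*t*exp(2*t) + exp(2*t)]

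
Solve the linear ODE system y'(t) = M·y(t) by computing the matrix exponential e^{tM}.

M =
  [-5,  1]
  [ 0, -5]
e^{tM} =
  [exp(-5*t), t*exp(-5*t)]
  [0, exp(-5*t)]

Strategy: write M = P · J · P⁻¹ where J is a Jordan canonical form, so e^{tM} = P · e^{tJ} · P⁻¹, and e^{tJ} can be computed block-by-block.

M has Jordan form
J =
  [-5,  1]
  [ 0, -5]
(up to reordering of blocks).

Per-block formulas:
  For a 2×2 Jordan block J_2(-5): exp(t · J_2(-5)) = e^(-5t)·(I + t·N), where N is the 2×2 nilpotent shift.

After assembling e^{tJ} and conjugating by P, we get:

e^{tM} =
  [exp(-5*t), t*exp(-5*t)]
  [0, exp(-5*t)]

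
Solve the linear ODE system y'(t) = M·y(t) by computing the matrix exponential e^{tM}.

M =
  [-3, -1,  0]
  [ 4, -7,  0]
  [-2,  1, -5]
e^{tM} =
  [2*t*exp(-5*t) + exp(-5*t), -t*exp(-5*t), 0]
  [4*t*exp(-5*t), -2*t*exp(-5*t) + exp(-5*t), 0]
  [-2*t*exp(-5*t), t*exp(-5*t), exp(-5*t)]

Strategy: write M = P · J · P⁻¹ where J is a Jordan canonical form, so e^{tM} = P · e^{tJ} · P⁻¹, and e^{tJ} can be computed block-by-block.

M has Jordan form
J =
  [-5,  1,  0]
  [ 0, -5,  0]
  [ 0,  0, -5]
(up to reordering of blocks).

Per-block formulas:
  For a 1×1 block at λ = -5: exp(t · [-5]) = [e^(-5t)].
  For a 2×2 Jordan block J_2(-5): exp(t · J_2(-5)) = e^(-5t)·(I + t·N), where N is the 2×2 nilpotent shift.

After assembling e^{tJ} and conjugating by P, we get:

e^{tM} =
  [2*t*exp(-5*t) + exp(-5*t), -t*exp(-5*t), 0]
  [4*t*exp(-5*t), -2*t*exp(-5*t) + exp(-5*t), 0]
  [-2*t*exp(-5*t), t*exp(-5*t), exp(-5*t)]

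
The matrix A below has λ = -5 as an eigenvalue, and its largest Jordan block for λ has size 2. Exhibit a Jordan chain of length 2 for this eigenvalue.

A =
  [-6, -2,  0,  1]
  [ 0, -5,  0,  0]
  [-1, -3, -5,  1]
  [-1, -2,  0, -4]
A Jordan chain for λ = -5 of length 2:
v_1 = (-1, 0, -1, -1)ᵀ
v_2 = (1, 0, 0, 0)ᵀ

Let N = A − (-5)·I. We want v_2 with N^2 v_2 = 0 but N^1 v_2 ≠ 0; then v_{j-1} := N · v_j for j = 2, …, 2.

Pick v_2 = (1, 0, 0, 0)ᵀ.
Then v_1 = N · v_2 = (-1, 0, -1, -1)ᵀ.

Sanity check: (A − (-5)·I) v_1 = (0, 0, 0, 0)ᵀ = 0. ✓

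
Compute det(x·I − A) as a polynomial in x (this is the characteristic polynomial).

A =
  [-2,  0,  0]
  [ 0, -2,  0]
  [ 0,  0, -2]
x^3 + 6*x^2 + 12*x + 8

Expanding det(x·I − A) (e.g. by cofactor expansion or by noting that A is similar to its Jordan form J, which has the same characteristic polynomial as A) gives
  χ_A(x) = x^3 + 6*x^2 + 12*x + 8
which factors as (x + 2)^3. The eigenvalues (with algebraic multiplicities) are λ = -2 with multiplicity 3.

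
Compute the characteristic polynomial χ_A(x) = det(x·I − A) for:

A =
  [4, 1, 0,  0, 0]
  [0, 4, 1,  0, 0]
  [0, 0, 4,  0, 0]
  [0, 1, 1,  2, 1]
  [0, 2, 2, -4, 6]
x^5 - 20*x^4 + 160*x^3 - 640*x^2 + 1280*x - 1024

Expanding det(x·I − A) (e.g. by cofactor expansion or by noting that A is similar to its Jordan form J, which has the same characteristic polynomial as A) gives
  χ_A(x) = x^5 - 20*x^4 + 160*x^3 - 640*x^2 + 1280*x - 1024
which factors as (x - 4)^5. The eigenvalues (with algebraic multiplicities) are λ = 4 with multiplicity 5.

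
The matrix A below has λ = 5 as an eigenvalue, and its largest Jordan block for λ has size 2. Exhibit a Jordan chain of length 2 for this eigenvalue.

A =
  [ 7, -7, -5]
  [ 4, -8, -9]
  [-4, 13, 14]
A Jordan chain for λ = 5 of length 2:
v_1 = (-1, -1, 1)ᵀ
v_2 = (3, 1, 0)ᵀ

Let N = A − (5)·I. We want v_2 with N^2 v_2 = 0 but N^1 v_2 ≠ 0; then v_{j-1} := N · v_j for j = 2, …, 2.

Pick v_2 = (3, 1, 0)ᵀ.
Then v_1 = N · v_2 = (-1, -1, 1)ᵀ.

Sanity check: (A − (5)·I) v_1 = (0, 0, 0)ᵀ = 0. ✓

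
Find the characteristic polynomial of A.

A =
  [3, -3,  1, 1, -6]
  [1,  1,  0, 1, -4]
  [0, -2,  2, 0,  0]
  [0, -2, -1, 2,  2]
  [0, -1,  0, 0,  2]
x^5 - 10*x^4 + 40*x^3 - 80*x^2 + 80*x - 32

Expanding det(x·I − A) (e.g. by cofactor expansion or by noting that A is similar to its Jordan form J, which has the same characteristic polynomial as A) gives
  χ_A(x) = x^5 - 10*x^4 + 40*x^3 - 80*x^2 + 80*x - 32
which factors as (x - 2)^5. The eigenvalues (with algebraic multiplicities) are λ = 2 with multiplicity 5.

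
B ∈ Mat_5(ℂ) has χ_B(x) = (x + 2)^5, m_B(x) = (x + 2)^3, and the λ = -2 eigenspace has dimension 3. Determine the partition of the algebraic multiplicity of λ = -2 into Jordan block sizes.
Block sizes for λ = -2: [3, 1, 1]

Step 1 — from the characteristic polynomial, algebraic multiplicity of λ = -2 is 5. From dim ker(B − (-2)·I) = 3, there are exactly 3 Jordan blocks for λ = -2.
Step 2 — from the minimal polynomial, the factor (x + 2)^3 tells us the largest block for λ = -2 has size 3.
Step 3 — with total size 5, 3 blocks, and largest block 3, the block sizes (in nonincreasing order) are [3, 1, 1].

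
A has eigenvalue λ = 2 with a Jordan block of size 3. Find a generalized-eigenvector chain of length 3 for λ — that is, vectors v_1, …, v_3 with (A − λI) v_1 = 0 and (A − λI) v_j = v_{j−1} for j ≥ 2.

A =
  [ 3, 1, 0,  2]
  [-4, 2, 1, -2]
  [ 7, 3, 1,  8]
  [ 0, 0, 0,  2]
A Jordan chain for λ = 2 of length 3:
v_1 = (-3, 3, -12, 0)ᵀ
v_2 = (1, -4, 7, 0)ᵀ
v_3 = (1, 0, 0, 0)ᵀ

Let N = A − (2)·I. We want v_3 with N^3 v_3 = 0 but N^2 v_3 ≠ 0; then v_{j-1} := N · v_j for j = 3, …, 2.

Pick v_3 = (1, 0, 0, 0)ᵀ.
Then v_2 = N · v_3 = (1, -4, 7, 0)ᵀ.
Then v_1 = N · v_2 = (-3, 3, -12, 0)ᵀ.

Sanity check: (A − (2)·I) v_1 = (0, 0, 0, 0)ᵀ = 0. ✓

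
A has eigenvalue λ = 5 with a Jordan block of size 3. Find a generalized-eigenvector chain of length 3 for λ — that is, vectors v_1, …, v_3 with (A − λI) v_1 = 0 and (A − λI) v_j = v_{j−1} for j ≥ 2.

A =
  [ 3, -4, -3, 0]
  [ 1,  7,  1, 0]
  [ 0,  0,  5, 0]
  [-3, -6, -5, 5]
A Jordan chain for λ = 5 of length 3:
v_1 = (2, -1, 0, 3)ᵀ
v_2 = (-3, 1, 0, -5)ᵀ
v_3 = (0, 0, 1, 0)ᵀ

Let N = A − (5)·I. We want v_3 with N^3 v_3 = 0 but N^2 v_3 ≠ 0; then v_{j-1} := N · v_j for j = 3, …, 2.

Pick v_3 = (0, 0, 1, 0)ᵀ.
Then v_2 = N · v_3 = (-3, 1, 0, -5)ᵀ.
Then v_1 = N · v_2 = (2, -1, 0, 3)ᵀ.

Sanity check: (A − (5)·I) v_1 = (0, 0, 0, 0)ᵀ = 0. ✓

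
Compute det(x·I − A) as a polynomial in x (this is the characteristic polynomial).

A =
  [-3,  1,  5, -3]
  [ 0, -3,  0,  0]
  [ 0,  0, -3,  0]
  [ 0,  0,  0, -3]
x^4 + 12*x^3 + 54*x^2 + 108*x + 81

Expanding det(x·I − A) (e.g. by cofactor expansion or by noting that A is similar to its Jordan form J, which has the same characteristic polynomial as A) gives
  χ_A(x) = x^4 + 12*x^3 + 54*x^2 + 108*x + 81
which factors as (x + 3)^4. The eigenvalues (with algebraic multiplicities) are λ = -3 with multiplicity 4.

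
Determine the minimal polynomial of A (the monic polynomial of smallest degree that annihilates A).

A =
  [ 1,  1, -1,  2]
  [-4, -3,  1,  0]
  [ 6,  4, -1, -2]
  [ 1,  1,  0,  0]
x^4 + 3*x^3 + 3*x^2 + x

The characteristic polynomial is χ_A(x) = x*(x + 1)^3, so the eigenvalues are known. The minimal polynomial is
  m_A(x) = Π_λ (x − λ)^{k_λ}
where k_λ is the size of the *largest* Jordan block for λ (equivalently, the smallest k with (A − λI)^k v = 0 for every generalised eigenvector v of λ).

  λ = -1: largest Jordan block has size 3, contributing (x + 1)^3
  λ = 0: largest Jordan block has size 1, contributing (x − 0)

So m_A(x) = x*(x + 1)^3 = x^4 + 3*x^3 + 3*x^2 + x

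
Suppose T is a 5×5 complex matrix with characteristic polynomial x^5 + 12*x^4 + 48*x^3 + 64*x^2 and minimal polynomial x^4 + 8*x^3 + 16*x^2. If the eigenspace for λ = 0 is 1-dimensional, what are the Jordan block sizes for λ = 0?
Block sizes for λ = 0: [2]

Step 1 — from the characteristic polynomial, algebraic multiplicity of λ = 0 is 2. From dim ker(T − (0)·I) = 1, there are exactly 1 Jordan blocks for λ = 0.
Step 2 — from the minimal polynomial, the factor (x − 0)^2 tells us the largest block for λ = 0 has size 2.
Step 3 — with total size 2, 1 blocks, and largest block 2, the block sizes (in nonincreasing order) are [2].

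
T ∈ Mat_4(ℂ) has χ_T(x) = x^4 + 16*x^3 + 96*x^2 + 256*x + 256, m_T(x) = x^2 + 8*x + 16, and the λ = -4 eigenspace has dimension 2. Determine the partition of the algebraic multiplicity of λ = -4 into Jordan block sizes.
Block sizes for λ = -4: [2, 2]

Step 1 — from the characteristic polynomial, algebraic multiplicity of λ = -4 is 4. From dim ker(T − (-4)·I) = 2, there are exactly 2 Jordan blocks for λ = -4.
Step 2 — from the minimal polynomial, the factor (x + 4)^2 tells us the largest block for λ = -4 has size 2.
Step 3 — with total size 4, 2 blocks, and largest block 2, the block sizes (in nonincreasing order) are [2, 2].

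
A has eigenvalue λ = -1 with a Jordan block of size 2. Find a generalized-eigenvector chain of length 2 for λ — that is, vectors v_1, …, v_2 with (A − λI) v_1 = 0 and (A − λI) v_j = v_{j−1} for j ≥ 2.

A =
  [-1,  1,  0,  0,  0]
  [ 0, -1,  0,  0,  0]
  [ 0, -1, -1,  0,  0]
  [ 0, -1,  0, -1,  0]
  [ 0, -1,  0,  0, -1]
A Jordan chain for λ = -1 of length 2:
v_1 = (1, 0, -1, -1, -1)ᵀ
v_2 = (0, 1, 0, 0, 0)ᵀ

Let N = A − (-1)·I. We want v_2 with N^2 v_2 = 0 but N^1 v_2 ≠ 0; then v_{j-1} := N · v_j for j = 2, …, 2.

Pick v_2 = (0, 1, 0, 0, 0)ᵀ.
Then v_1 = N · v_2 = (1, 0, -1, -1, -1)ᵀ.

Sanity check: (A − (-1)·I) v_1 = (0, 0, 0, 0, 0)ᵀ = 0. ✓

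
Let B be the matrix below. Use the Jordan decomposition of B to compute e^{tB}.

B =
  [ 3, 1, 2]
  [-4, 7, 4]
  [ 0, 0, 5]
e^{tB} =
  [-2*t*exp(5*t) + exp(5*t), t*exp(5*t), 2*t*exp(5*t)]
  [-4*t*exp(5*t), 2*t*exp(5*t) + exp(5*t), 4*t*exp(5*t)]
  [0, 0, exp(5*t)]

Strategy: write B = P · J · P⁻¹ where J is a Jordan canonical form, so e^{tB} = P · e^{tJ} · P⁻¹, and e^{tJ} can be computed block-by-block.

B has Jordan form
J =
  [5, 1, 0]
  [0, 5, 0]
  [0, 0, 5]
(up to reordering of blocks).

Per-block formulas:
  For a 1×1 block at λ = 5: exp(t · [5]) = [e^(5t)].
  For a 2×2 Jordan block J_2(5): exp(t · J_2(5)) = e^(5t)·(I + t·N), where N is the 2×2 nilpotent shift.

After assembling e^{tJ} and conjugating by P, we get:

e^{tB} =
  [-2*t*exp(5*t) + exp(5*t), t*exp(5*t), 2*t*exp(5*t)]
  [-4*t*exp(5*t), 2*t*exp(5*t) + exp(5*t), 4*t*exp(5*t)]
  [0, 0, exp(5*t)]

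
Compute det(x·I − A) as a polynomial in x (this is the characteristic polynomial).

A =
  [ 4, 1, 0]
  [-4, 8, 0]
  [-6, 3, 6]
x^3 - 18*x^2 + 108*x - 216

Expanding det(x·I − A) (e.g. by cofactor expansion or by noting that A is similar to its Jordan form J, which has the same characteristic polynomial as A) gives
  χ_A(x) = x^3 - 18*x^2 + 108*x - 216
which factors as (x - 6)^3. The eigenvalues (with algebraic multiplicities) are λ = 6 with multiplicity 3.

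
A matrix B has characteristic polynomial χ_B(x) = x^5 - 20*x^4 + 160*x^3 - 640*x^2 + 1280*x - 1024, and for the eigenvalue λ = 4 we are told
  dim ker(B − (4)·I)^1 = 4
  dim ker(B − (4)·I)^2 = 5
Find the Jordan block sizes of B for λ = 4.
Block sizes for λ = 4: [2, 1, 1, 1]

From the dimensions of kernels of powers, the number of Jordan blocks of size at least j is d_j − d_{j−1} where d_j = dim ker(N^j) (with d_0 = 0). Computing the differences gives [4, 1].
The number of blocks of size exactly k is (#blocks of size ≥ k) − (#blocks of size ≥ k + 1), so the partition is: 3 block(s) of size 1, 1 block(s) of size 2.
In nonincreasing order the block sizes are [2, 1, 1, 1].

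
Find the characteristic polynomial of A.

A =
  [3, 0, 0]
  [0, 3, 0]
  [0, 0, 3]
x^3 - 9*x^2 + 27*x - 27

Expanding det(x·I − A) (e.g. by cofactor expansion or by noting that A is similar to its Jordan form J, which has the same characteristic polynomial as A) gives
  χ_A(x) = x^3 - 9*x^2 + 27*x - 27
which factors as (x - 3)^3. The eigenvalues (with algebraic multiplicities) are λ = 3 with multiplicity 3.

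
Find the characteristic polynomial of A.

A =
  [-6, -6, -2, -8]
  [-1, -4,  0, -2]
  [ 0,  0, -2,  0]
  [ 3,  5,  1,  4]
x^4 + 8*x^3 + 24*x^2 + 32*x + 16

Expanding det(x·I − A) (e.g. by cofactor expansion or by noting that A is similar to its Jordan form J, which has the same characteristic polynomial as A) gives
  χ_A(x) = x^4 + 8*x^3 + 24*x^2 + 32*x + 16
which factors as (x + 2)^4. The eigenvalues (with algebraic multiplicities) are λ = -2 with multiplicity 4.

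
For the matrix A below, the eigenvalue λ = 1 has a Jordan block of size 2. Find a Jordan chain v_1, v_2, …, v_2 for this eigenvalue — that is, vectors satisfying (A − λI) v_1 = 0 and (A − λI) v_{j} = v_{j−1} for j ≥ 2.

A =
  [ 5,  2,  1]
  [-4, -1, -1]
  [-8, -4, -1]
A Jordan chain for λ = 1 of length 2:
v_1 = (4, -4, -8)ᵀ
v_2 = (1, 0, 0)ᵀ

Let N = A − (1)·I. We want v_2 with N^2 v_2 = 0 but N^1 v_2 ≠ 0; then v_{j-1} := N · v_j for j = 2, …, 2.

Pick v_2 = (1, 0, 0)ᵀ.
Then v_1 = N · v_2 = (4, -4, -8)ᵀ.

Sanity check: (A − (1)·I) v_1 = (0, 0, 0)ᵀ = 0. ✓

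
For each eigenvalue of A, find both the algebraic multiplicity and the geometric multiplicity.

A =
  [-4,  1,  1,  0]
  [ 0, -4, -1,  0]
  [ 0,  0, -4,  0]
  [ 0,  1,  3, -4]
λ = -4: alg = 4, geom = 2

Step 1 — factor the characteristic polynomial to read off the algebraic multiplicities:
  χ_A(x) = (x + 4)^4

Step 2 — compute geometric multiplicities via the rank-nullity identity g(λ) = n − rank(A − λI):
  rank(A − (-4)·I) = 2, so dim ker(A − (-4)·I) = n − 2 = 2

Summary:
  λ = -4: algebraic multiplicity = 4, geometric multiplicity = 2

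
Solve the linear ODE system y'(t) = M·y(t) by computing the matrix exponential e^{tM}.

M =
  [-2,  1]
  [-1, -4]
e^{tM} =
  [t*exp(-3*t) + exp(-3*t), t*exp(-3*t)]
  [-t*exp(-3*t), -t*exp(-3*t) + exp(-3*t)]

Strategy: write M = P · J · P⁻¹ where J is a Jordan canonical form, so e^{tM} = P · e^{tJ} · P⁻¹, and e^{tJ} can be computed block-by-block.

M has Jordan form
J =
  [-3,  1]
  [ 0, -3]
(up to reordering of blocks).

Per-block formulas:
  For a 2×2 Jordan block J_2(-3): exp(t · J_2(-3)) = e^(-3t)·(I + t·N), where N is the 2×2 nilpotent shift.

After assembling e^{tJ} and conjugating by P, we get:

e^{tM} =
  [t*exp(-3*t) + exp(-3*t), t*exp(-3*t)]
  [-t*exp(-3*t), -t*exp(-3*t) + exp(-3*t)]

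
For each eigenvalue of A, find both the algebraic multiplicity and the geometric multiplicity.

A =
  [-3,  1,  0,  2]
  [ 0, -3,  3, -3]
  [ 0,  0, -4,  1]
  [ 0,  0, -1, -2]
λ = -3: alg = 4, geom = 2

Step 1 — factor the characteristic polynomial to read off the algebraic multiplicities:
  χ_A(x) = (x + 3)^4

Step 2 — compute geometric multiplicities via the rank-nullity identity g(λ) = n − rank(A − λI):
  rank(A − (-3)·I) = 2, so dim ker(A − (-3)·I) = n − 2 = 2

Summary:
  λ = -3: algebraic multiplicity = 4, geometric multiplicity = 2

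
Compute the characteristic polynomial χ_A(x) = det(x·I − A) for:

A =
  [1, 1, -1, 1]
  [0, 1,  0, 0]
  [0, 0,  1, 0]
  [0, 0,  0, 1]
x^4 - 4*x^3 + 6*x^2 - 4*x + 1

Expanding det(x·I − A) (e.g. by cofactor expansion or by noting that A is similar to its Jordan form J, which has the same characteristic polynomial as A) gives
  χ_A(x) = x^4 - 4*x^3 + 6*x^2 - 4*x + 1
which factors as (x - 1)^4. The eigenvalues (with algebraic multiplicities) are λ = 1 with multiplicity 4.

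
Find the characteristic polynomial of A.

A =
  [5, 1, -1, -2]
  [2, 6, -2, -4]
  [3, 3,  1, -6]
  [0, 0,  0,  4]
x^4 - 16*x^3 + 96*x^2 - 256*x + 256

Expanding det(x·I − A) (e.g. by cofactor expansion or by noting that A is similar to its Jordan form J, which has the same characteristic polynomial as A) gives
  χ_A(x) = x^4 - 16*x^3 + 96*x^2 - 256*x + 256
which factors as (x - 4)^4. The eigenvalues (with algebraic multiplicities) are λ = 4 with multiplicity 4.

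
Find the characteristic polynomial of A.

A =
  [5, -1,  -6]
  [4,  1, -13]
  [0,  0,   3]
x^3 - 9*x^2 + 27*x - 27

Expanding det(x·I − A) (e.g. by cofactor expansion or by noting that A is similar to its Jordan form J, which has the same characteristic polynomial as A) gives
  χ_A(x) = x^3 - 9*x^2 + 27*x - 27
which factors as (x - 3)^3. The eigenvalues (with algebraic multiplicities) are λ = 3 with multiplicity 3.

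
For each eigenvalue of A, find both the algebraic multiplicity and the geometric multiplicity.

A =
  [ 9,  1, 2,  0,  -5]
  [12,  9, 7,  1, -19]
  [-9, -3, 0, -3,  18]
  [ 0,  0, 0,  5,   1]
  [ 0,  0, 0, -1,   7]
λ = 6: alg = 5, geom = 2

Step 1 — factor the characteristic polynomial to read off the algebraic multiplicities:
  χ_A(x) = (x - 6)^5

Step 2 — compute geometric multiplicities via the rank-nullity identity g(λ) = n − rank(A − λI):
  rank(A − (6)·I) = 3, so dim ker(A − (6)·I) = n − 3 = 2

Summary:
  λ = 6: algebraic multiplicity = 5, geometric multiplicity = 2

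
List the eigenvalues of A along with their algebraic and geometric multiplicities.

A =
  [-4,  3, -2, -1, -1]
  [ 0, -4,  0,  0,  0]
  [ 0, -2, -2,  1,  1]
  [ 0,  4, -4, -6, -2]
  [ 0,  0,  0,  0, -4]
λ = -4: alg = 5, geom = 3

Step 1 — factor the characteristic polynomial to read off the algebraic multiplicities:
  χ_A(x) = (x + 4)^5

Step 2 — compute geometric multiplicities via the rank-nullity identity g(λ) = n − rank(A − λI):
  rank(A − (-4)·I) = 2, so dim ker(A − (-4)·I) = n − 2 = 3

Summary:
  λ = -4: algebraic multiplicity = 5, geometric multiplicity = 3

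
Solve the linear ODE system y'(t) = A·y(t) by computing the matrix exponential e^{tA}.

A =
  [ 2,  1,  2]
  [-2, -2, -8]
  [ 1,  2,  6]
e^{tA} =
  [exp(2*t), t*exp(2*t), 2*t*exp(2*t)]
  [-2*t*exp(2*t), -t^2*exp(2*t) - 4*t*exp(2*t) + exp(2*t), -2*t^2*exp(2*t) - 8*t*exp(2*t)]
  [t*exp(2*t), t^2*exp(2*t)/2 + 2*t*exp(2*t), t^2*exp(2*t) + 4*t*exp(2*t) + exp(2*t)]

Strategy: write A = P · J · P⁻¹ where J is a Jordan canonical form, so e^{tA} = P · e^{tJ} · P⁻¹, and e^{tJ} can be computed block-by-block.

A has Jordan form
J =
  [2, 1, 0]
  [0, 2, 1]
  [0, 0, 2]
(up to reordering of blocks).

Per-block formulas:
  For a 3×3 Jordan block J_3(2): exp(t · J_3(2)) = e^(2t)·(I + t·N + (t^2/2)·N^2), where N is the 3×3 nilpotent shift.

After assembling e^{tJ} and conjugating by P, we get:

e^{tA} =
  [exp(2*t), t*exp(2*t), 2*t*exp(2*t)]
  [-2*t*exp(2*t), -t^2*exp(2*t) - 4*t*exp(2*t) + exp(2*t), -2*t^2*exp(2*t) - 8*t*exp(2*t)]
  [t*exp(2*t), t^2*exp(2*t)/2 + 2*t*exp(2*t), t^2*exp(2*t) + 4*t*exp(2*t) + exp(2*t)]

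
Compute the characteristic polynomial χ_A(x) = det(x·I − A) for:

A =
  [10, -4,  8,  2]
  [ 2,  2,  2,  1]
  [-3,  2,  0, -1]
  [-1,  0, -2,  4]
x^4 - 16*x^3 + 96*x^2 - 256*x + 256

Expanding det(x·I − A) (e.g. by cofactor expansion or by noting that A is similar to its Jordan form J, which has the same characteristic polynomial as A) gives
  χ_A(x) = x^4 - 16*x^3 + 96*x^2 - 256*x + 256
which factors as (x - 4)^4. The eigenvalues (with algebraic multiplicities) are λ = 4 with multiplicity 4.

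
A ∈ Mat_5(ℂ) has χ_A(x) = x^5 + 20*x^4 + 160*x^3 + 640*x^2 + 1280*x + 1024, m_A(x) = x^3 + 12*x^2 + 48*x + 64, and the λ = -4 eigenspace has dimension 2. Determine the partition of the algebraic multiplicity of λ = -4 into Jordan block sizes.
Block sizes for λ = -4: [3, 2]

Step 1 — from the characteristic polynomial, algebraic multiplicity of λ = -4 is 5. From dim ker(A − (-4)·I) = 2, there are exactly 2 Jordan blocks for λ = -4.
Step 2 — from the minimal polynomial, the factor (x + 4)^3 tells us the largest block for λ = -4 has size 3.
Step 3 — with total size 5, 2 blocks, and largest block 3, the block sizes (in nonincreasing order) are [3, 2].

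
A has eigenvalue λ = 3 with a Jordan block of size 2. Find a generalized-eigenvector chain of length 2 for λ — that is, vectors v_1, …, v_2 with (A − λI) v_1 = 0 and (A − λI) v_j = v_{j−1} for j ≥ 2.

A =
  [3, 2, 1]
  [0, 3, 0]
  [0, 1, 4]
A Jordan chain for λ = 3 of length 2:
v_1 = (1, 0, 0)ᵀ
v_2 = (0, 1, -1)ᵀ

Let N = A − (3)·I. We want v_2 with N^2 v_2 = 0 but N^1 v_2 ≠ 0; then v_{j-1} := N · v_j for j = 2, …, 2.

Pick v_2 = (0, 1, -1)ᵀ.
Then v_1 = N · v_2 = (1, 0, 0)ᵀ.

Sanity check: (A − (3)·I) v_1 = (0, 0, 0)ᵀ = 0. ✓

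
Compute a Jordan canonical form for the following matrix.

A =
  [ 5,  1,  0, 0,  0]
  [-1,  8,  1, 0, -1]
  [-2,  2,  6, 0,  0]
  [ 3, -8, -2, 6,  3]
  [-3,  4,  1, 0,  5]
J_3(6) ⊕ J_2(6)

The characteristic polynomial is
  det(x·I − A) = x^5 - 30*x^4 + 360*x^3 - 2160*x^2 + 6480*x - 7776 = (x - 6)^5

Eigenvalues and multiplicities (the geometric multiplicity of λ is n − rank(A − λI), which equals the number of Jordan blocks for λ):
  λ = 6: algebraic multiplicity = 5, geometric multiplicity = 2

Determining the block sizes for each eigenvalue:
  λ = 6: with am = 5 and gm = 2, the partition is not yet determined (e.g. several partitions of 5 into 2 parts exist). Let N = A − (6)·I. Computing rank(N^1) = 3, rank(N^2) = 1, rank(N^3) = 0; the number of blocks of size ≥ j is rank(N^{j−1}) − rank(N^j), giving [2, 2, 1]. So we have 1 block(s) of size 3, 1 block(s) of size 2 → block sizes [3, 2]

Assembling the blocks gives a Jordan form
J =
  [6, 1, 0, 0, 0]
  [0, 6, 1, 0, 0]
  [0, 0, 6, 0, 0]
  [0, 0, 0, 6, 1]
  [0, 0, 0, 0, 6]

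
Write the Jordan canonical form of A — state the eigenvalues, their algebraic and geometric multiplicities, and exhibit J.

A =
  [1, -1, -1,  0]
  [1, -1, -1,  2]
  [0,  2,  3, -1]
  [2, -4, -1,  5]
J_3(2) ⊕ J_1(2)

The characteristic polynomial is
  det(x·I − A) = x^4 - 8*x^3 + 24*x^2 - 32*x + 16 = (x - 2)^4

Eigenvalues and multiplicities (the geometric multiplicity of λ is n − rank(A − λI), which equals the number of Jordan blocks for λ):
  λ = 2: algebraic multiplicity = 4, geometric multiplicity = 2

Determining the block sizes for each eigenvalue:
  λ = 2: with am = 4 and gm = 2, the partition is not yet determined (e.g. several partitions of 4 into 2 parts exist). Let N = A − (2)·I. Computing rank(N^1) = 2, rank(N^2) = 1, rank(N^3) = 0; the number of blocks of size ≥ j is rank(N^{j−1}) − rank(N^j), giving [2, 1, 1]. So we have 1 block(s) of size 3, 1 block(s) of size 1 → block sizes [3, 1]

Assembling the blocks gives a Jordan form
J =
  [2, 1, 0, 0]
  [0, 2, 1, 0]
  [0, 0, 2, 0]
  [0, 0, 0, 2]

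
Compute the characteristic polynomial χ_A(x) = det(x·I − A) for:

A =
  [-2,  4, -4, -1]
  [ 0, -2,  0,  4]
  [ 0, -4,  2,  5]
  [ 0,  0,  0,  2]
x^4 - 8*x^2 + 16

Expanding det(x·I − A) (e.g. by cofactor expansion or by noting that A is similar to its Jordan form J, which has the same characteristic polynomial as A) gives
  χ_A(x) = x^4 - 8*x^2 + 16
which factors as (x - 2)^2*(x + 2)^2. The eigenvalues (with algebraic multiplicities) are λ = -2 with multiplicity 2, λ = 2 with multiplicity 2.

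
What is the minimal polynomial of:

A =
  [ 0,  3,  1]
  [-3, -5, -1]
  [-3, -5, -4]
x^3 + 9*x^2 + 27*x + 27

The characteristic polynomial is χ_A(x) = (x + 3)^3, so the eigenvalues are known. The minimal polynomial is
  m_A(x) = Π_λ (x − λ)^{k_λ}
where k_λ is the size of the *largest* Jordan block for λ (equivalently, the smallest k with (A − λI)^k v = 0 for every generalised eigenvector v of λ).

  λ = -3: largest Jordan block has size 3, contributing (x + 3)^3

So m_A(x) = (x + 3)^3 = x^3 + 9*x^2 + 27*x + 27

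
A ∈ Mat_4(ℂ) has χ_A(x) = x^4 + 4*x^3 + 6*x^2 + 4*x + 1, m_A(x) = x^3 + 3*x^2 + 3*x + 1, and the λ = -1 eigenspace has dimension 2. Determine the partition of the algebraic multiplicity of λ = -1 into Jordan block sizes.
Block sizes for λ = -1: [3, 1]

Step 1 — from the characteristic polynomial, algebraic multiplicity of λ = -1 is 4. From dim ker(A − (-1)·I) = 2, there are exactly 2 Jordan blocks for λ = -1.
Step 2 — from the minimal polynomial, the factor (x + 1)^3 tells us the largest block for λ = -1 has size 3.
Step 3 — with total size 4, 2 blocks, and largest block 3, the block sizes (in nonincreasing order) are [3, 1].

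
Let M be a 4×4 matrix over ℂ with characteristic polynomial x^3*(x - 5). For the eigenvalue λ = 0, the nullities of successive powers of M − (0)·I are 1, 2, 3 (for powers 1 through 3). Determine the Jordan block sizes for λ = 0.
Block sizes for λ = 0: [3]

From the dimensions of kernels of powers, the number of Jordan blocks of size at least j is d_j − d_{j−1} where d_j = dim ker(N^j) (with d_0 = 0). Computing the differences gives [1, 1, 1].
The number of blocks of size exactly k is (#blocks of size ≥ k) − (#blocks of size ≥ k + 1), so the partition is: 1 block(s) of size 3.
In nonincreasing order the block sizes are [3].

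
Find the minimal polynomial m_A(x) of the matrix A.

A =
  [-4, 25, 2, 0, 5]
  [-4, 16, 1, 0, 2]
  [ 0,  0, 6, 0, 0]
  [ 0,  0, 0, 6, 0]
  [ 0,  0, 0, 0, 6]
x^3 - 18*x^2 + 108*x - 216

The characteristic polynomial is χ_A(x) = (x - 6)^5, so the eigenvalues are known. The minimal polynomial is
  m_A(x) = Π_λ (x − λ)^{k_λ}
where k_λ is the size of the *largest* Jordan block for λ (equivalently, the smallest k with (A − λI)^k v = 0 for every generalised eigenvector v of λ).

  λ = 6: largest Jordan block has size 3, contributing (x − 6)^3

So m_A(x) = (x - 6)^3 = x^3 - 18*x^2 + 108*x - 216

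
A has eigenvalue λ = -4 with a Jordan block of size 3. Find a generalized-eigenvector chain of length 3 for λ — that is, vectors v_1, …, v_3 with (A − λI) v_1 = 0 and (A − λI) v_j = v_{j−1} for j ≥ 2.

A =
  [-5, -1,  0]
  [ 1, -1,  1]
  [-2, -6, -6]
A Jordan chain for λ = -4 of length 3:
v_1 = (-2, 2, -4)ᵀ
v_2 = (-1, 3, -6)ᵀ
v_3 = (0, 1, 0)ᵀ

Let N = A − (-4)·I. We want v_3 with N^3 v_3 = 0 but N^2 v_3 ≠ 0; then v_{j-1} := N · v_j for j = 3, …, 2.

Pick v_3 = (0, 1, 0)ᵀ.
Then v_2 = N · v_3 = (-1, 3, -6)ᵀ.
Then v_1 = N · v_2 = (-2, 2, -4)ᵀ.

Sanity check: (A − (-4)·I) v_1 = (0, 0, 0)ᵀ = 0. ✓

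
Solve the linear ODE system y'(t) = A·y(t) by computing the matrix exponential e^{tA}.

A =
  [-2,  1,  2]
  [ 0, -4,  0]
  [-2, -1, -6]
e^{tA} =
  [2*t*exp(-4*t) + exp(-4*t), t*exp(-4*t), 2*t*exp(-4*t)]
  [0, exp(-4*t), 0]
  [-2*t*exp(-4*t), -t*exp(-4*t), -2*t*exp(-4*t) + exp(-4*t)]

Strategy: write A = P · J · P⁻¹ where J is a Jordan canonical form, so e^{tA} = P · e^{tJ} · P⁻¹, and e^{tJ} can be computed block-by-block.

A has Jordan form
J =
  [-4,  1,  0]
  [ 0, -4,  0]
  [ 0,  0, -4]
(up to reordering of blocks).

Per-block formulas:
  For a 2×2 Jordan block J_2(-4): exp(t · J_2(-4)) = e^(-4t)·(I + t·N), where N is the 2×2 nilpotent shift.
  For a 1×1 block at λ = -4: exp(t · [-4]) = [e^(-4t)].

After assembling e^{tJ} and conjugating by P, we get:

e^{tA} =
  [2*t*exp(-4*t) + exp(-4*t), t*exp(-4*t), 2*t*exp(-4*t)]
  [0, exp(-4*t), 0]
  [-2*t*exp(-4*t), -t*exp(-4*t), -2*t*exp(-4*t) + exp(-4*t)]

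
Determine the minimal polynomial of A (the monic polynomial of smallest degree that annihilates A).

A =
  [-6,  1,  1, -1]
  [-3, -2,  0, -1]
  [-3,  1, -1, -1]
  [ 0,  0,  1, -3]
x^3 + 9*x^2 + 27*x + 27

The characteristic polynomial is χ_A(x) = (x + 3)^4, so the eigenvalues are known. The minimal polynomial is
  m_A(x) = Π_λ (x − λ)^{k_λ}
where k_λ is the size of the *largest* Jordan block for λ (equivalently, the smallest k with (A − λI)^k v = 0 for every generalised eigenvector v of λ).

  λ = -3: largest Jordan block has size 3, contributing (x + 3)^3

So m_A(x) = (x + 3)^3 = x^3 + 9*x^2 + 27*x + 27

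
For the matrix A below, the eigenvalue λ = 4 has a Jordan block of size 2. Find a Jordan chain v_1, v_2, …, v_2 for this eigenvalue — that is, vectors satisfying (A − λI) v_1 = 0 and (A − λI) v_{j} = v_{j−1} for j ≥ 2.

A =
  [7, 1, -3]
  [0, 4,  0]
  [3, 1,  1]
A Jordan chain for λ = 4 of length 2:
v_1 = (3, 0, 3)ᵀ
v_2 = (1, 0, 0)ᵀ

Let N = A − (4)·I. We want v_2 with N^2 v_2 = 0 but N^1 v_2 ≠ 0; then v_{j-1} := N · v_j for j = 2, …, 2.

Pick v_2 = (1, 0, 0)ᵀ.
Then v_1 = N · v_2 = (3, 0, 3)ᵀ.

Sanity check: (A − (4)·I) v_1 = (0, 0, 0)ᵀ = 0. ✓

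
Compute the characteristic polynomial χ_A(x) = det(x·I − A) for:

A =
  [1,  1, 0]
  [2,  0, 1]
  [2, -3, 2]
x^3 - 3*x^2 + 3*x - 1

Expanding det(x·I − A) (e.g. by cofactor expansion or by noting that A is similar to its Jordan form J, which has the same characteristic polynomial as A) gives
  χ_A(x) = x^3 - 3*x^2 + 3*x - 1
which factors as (x - 1)^3. The eigenvalues (with algebraic multiplicities) are λ = 1 with multiplicity 3.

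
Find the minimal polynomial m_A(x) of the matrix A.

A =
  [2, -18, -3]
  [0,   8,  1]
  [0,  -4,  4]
x^3 - 14*x^2 + 60*x - 72

The characteristic polynomial is χ_A(x) = (x - 6)^2*(x - 2), so the eigenvalues are known. The minimal polynomial is
  m_A(x) = Π_λ (x − λ)^{k_λ}
where k_λ is the size of the *largest* Jordan block for λ (equivalently, the smallest k with (A − λI)^k v = 0 for every generalised eigenvector v of λ).

  λ = 2: largest Jordan block has size 1, contributing (x − 2)
  λ = 6: largest Jordan block has size 2, contributing (x − 6)^2

So m_A(x) = (x - 6)^2*(x - 2) = x^3 - 14*x^2 + 60*x - 72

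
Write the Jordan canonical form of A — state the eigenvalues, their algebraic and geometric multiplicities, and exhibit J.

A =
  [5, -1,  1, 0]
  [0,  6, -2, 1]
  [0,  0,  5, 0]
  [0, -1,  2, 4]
J_3(5) ⊕ J_1(5)

The characteristic polynomial is
  det(x·I − A) = x^4 - 20*x^3 + 150*x^2 - 500*x + 625 = (x - 5)^4

Eigenvalues and multiplicities (the geometric multiplicity of λ is n − rank(A − λI), which equals the number of Jordan blocks for λ):
  λ = 5: algebraic multiplicity = 4, geometric multiplicity = 2

Determining the block sizes for each eigenvalue:
  λ = 5: with am = 4 and gm = 2, the partition is not yet determined (e.g. several partitions of 4 into 2 parts exist). Let N = A − (5)·I. Computing rank(N^1) = 2, rank(N^2) = 1, rank(N^3) = 0; the number of blocks of size ≥ j is rank(N^{j−1}) − rank(N^j), giving [2, 1, 1]. So we have 1 block(s) of size 3, 1 block(s) of size 1 → block sizes [3, 1]

Assembling the blocks gives a Jordan form
J =
  [5, 1, 0, 0]
  [0, 5, 1, 0]
  [0, 0, 5, 0]
  [0, 0, 0, 5]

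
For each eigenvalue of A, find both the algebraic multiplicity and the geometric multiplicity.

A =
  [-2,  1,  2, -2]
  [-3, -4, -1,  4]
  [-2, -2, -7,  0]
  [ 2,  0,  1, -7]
λ = -5: alg = 4, geom = 2

Step 1 — factor the characteristic polynomial to read off the algebraic multiplicities:
  χ_A(x) = (x + 5)^4

Step 2 — compute geometric multiplicities via the rank-nullity identity g(λ) = n − rank(A − λI):
  rank(A − (-5)·I) = 2, so dim ker(A − (-5)·I) = n − 2 = 2

Summary:
  λ = -5: algebraic multiplicity = 4, geometric multiplicity = 2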